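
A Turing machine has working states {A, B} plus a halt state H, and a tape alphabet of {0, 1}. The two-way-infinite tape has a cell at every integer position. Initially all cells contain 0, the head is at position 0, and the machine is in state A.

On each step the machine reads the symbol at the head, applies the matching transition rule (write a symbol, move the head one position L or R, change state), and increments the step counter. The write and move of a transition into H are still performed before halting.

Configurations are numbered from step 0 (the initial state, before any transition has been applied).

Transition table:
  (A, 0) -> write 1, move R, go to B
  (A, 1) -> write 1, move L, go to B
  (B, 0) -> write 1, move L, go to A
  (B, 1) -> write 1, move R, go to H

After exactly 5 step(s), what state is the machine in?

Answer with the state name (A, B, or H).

Answer: B

Derivation:
Step 1: in state A at pos 0, read 0 -> (A,0)->write 1,move R,goto B. Now: state=B, head=1, tape[-1..2]=0100 (head:   ^)
Step 2: in state B at pos 1, read 0 -> (B,0)->write 1,move L,goto A. Now: state=A, head=0, tape[-1..2]=0110 (head:  ^)
Step 3: in state A at pos 0, read 1 -> (A,1)->write 1,move L,goto B. Now: state=B, head=-1, tape[-2..2]=00110 (head:  ^)
Step 4: in state B at pos -1, read 0 -> (B,0)->write 1,move L,goto A. Now: state=A, head=-2, tape[-3..2]=001110 (head:  ^)
Step 5: in state A at pos -2, read 0 -> (A,0)->write 1,move R,goto B. Now: state=B, head=-1, tape[-3..2]=011110 (head:   ^)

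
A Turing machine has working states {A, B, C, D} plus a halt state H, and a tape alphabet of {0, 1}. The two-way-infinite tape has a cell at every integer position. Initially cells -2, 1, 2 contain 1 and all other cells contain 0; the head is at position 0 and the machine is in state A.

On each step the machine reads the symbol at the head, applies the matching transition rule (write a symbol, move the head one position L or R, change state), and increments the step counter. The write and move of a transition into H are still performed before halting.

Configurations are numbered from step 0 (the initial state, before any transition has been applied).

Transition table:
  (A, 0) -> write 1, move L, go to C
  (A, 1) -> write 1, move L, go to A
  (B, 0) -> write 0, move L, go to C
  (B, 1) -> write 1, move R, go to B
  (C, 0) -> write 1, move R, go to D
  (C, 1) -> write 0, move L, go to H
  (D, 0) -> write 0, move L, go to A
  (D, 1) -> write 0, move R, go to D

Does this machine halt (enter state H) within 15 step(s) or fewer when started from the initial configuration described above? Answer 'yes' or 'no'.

Answer: yes

Derivation:
Step 1: in state A at pos 0, read 0 -> (A,0)->write 1,move L,goto C. Now: state=C, head=-1, tape[-3..3]=0101110 (head:   ^)
Step 2: in state C at pos -1, read 0 -> (C,0)->write 1,move R,goto D. Now: state=D, head=0, tape[-3..3]=0111110 (head:    ^)
Step 3: in state D at pos 0, read 1 -> (D,1)->write 0,move R,goto D. Now: state=D, head=1, tape[-3..3]=0110110 (head:     ^)
Step 4: in state D at pos 1, read 1 -> (D,1)->write 0,move R,goto D. Now: state=D, head=2, tape[-3..3]=0110010 (head:      ^)
Step 5: in state D at pos 2, read 1 -> (D,1)->write 0,move R,goto D. Now: state=D, head=3, tape[-3..4]=01100000 (head:       ^)
Step 6: in state D at pos 3, read 0 -> (D,0)->write 0,move L,goto A. Now: state=A, head=2, tape[-3..4]=01100000 (head:      ^)
Step 7: in state A at pos 2, read 0 -> (A,0)->write 1,move L,goto C. Now: state=C, head=1, tape[-3..4]=01100100 (head:     ^)
Step 8: in state C at pos 1, read 0 -> (C,0)->write 1,move R,goto D. Now: state=D, head=2, tape[-3..4]=01101100 (head:      ^)
Step 9: in state D at pos 2, read 1 -> (D,1)->write 0,move R,goto D. Now: state=D, head=3, tape[-3..4]=01101000 (head:       ^)
Step 10: in state D at pos 3, read 0 -> (D,0)->write 0,move L,goto A. Now: state=A, head=2, tape[-3..4]=01101000 (head:      ^)
Step 11: in state A at pos 2, read 0 -> (A,0)->write 1,move L,goto C. Now: state=C, head=1, tape[-3..4]=01101100 (head:     ^)
Step 12: in state C at pos 1, read 1 -> (C,1)->write 0,move L,goto H. Now: state=H, head=0, tape[-3..4]=01100100 (head:    ^)
State H reached at step 12; 12 <= 15 -> yes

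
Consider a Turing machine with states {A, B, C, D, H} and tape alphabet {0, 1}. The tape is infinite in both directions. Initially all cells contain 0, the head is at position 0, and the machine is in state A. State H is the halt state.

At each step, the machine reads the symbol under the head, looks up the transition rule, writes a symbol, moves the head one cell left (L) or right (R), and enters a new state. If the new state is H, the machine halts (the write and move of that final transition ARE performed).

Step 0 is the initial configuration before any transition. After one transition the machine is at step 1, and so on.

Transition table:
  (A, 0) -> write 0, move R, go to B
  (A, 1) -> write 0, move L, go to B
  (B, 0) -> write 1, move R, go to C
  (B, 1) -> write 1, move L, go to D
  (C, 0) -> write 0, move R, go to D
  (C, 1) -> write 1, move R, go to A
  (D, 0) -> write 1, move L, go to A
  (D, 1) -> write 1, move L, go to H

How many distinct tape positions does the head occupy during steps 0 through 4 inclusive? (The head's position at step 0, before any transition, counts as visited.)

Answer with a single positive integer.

Step 1: in state A at pos 0, read 0 -> (A,0)->write 0,move R,goto B. Now: state=B, head=1, tape[-1..2]=0000 (head:   ^)
Step 2: in state B at pos 1, read 0 -> (B,0)->write 1,move R,goto C. Now: state=C, head=2, tape[-1..3]=00100 (head:    ^)
Step 3: in state C at pos 2, read 0 -> (C,0)->write 0,move R,goto D. Now: state=D, head=3, tape[-1..4]=001000 (head:     ^)
Step 4: in state D at pos 3, read 0 -> (D,0)->write 1,move L,goto A. Now: state=A, head=2, tape[-1..4]=001010 (head:    ^)
Head positions at steps 0..4: starting at 0, distinct positions visited = {0, 1, 2, 3} -> 4 position(s)

Answer: 4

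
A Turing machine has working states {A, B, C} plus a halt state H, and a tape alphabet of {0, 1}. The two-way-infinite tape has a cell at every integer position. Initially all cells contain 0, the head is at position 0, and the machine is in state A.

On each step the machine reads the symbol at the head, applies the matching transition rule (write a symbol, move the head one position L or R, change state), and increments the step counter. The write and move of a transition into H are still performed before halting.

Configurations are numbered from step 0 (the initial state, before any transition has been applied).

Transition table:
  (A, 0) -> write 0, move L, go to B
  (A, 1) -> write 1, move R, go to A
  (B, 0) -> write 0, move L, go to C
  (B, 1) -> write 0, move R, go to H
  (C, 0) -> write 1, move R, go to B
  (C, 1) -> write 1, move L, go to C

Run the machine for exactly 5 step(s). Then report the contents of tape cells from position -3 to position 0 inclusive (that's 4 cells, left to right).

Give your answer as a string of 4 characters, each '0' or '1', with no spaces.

Step 1: in state A at pos 0, read 0 -> (A,0)->write 0,move L,goto B. Now: state=B, head=-1, tape[-2..1]=0000 (head:  ^)
Step 2: in state B at pos -1, read 0 -> (B,0)->write 0,move L,goto C. Now: state=C, head=-2, tape[-3..1]=00000 (head:  ^)
Step 3: in state C at pos -2, read 0 -> (C,0)->write 1,move R,goto B. Now: state=B, head=-1, tape[-3..1]=01000 (head:   ^)
Step 4: in state B at pos -1, read 0 -> (B,0)->write 0,move L,goto C. Now: state=C, head=-2, tape[-3..1]=01000 (head:  ^)
Step 5: in state C at pos -2, read 1 -> (C,1)->write 1,move L,goto C. Now: state=C, head=-3, tape[-4..1]=001000 (head:  ^)

Answer: 0100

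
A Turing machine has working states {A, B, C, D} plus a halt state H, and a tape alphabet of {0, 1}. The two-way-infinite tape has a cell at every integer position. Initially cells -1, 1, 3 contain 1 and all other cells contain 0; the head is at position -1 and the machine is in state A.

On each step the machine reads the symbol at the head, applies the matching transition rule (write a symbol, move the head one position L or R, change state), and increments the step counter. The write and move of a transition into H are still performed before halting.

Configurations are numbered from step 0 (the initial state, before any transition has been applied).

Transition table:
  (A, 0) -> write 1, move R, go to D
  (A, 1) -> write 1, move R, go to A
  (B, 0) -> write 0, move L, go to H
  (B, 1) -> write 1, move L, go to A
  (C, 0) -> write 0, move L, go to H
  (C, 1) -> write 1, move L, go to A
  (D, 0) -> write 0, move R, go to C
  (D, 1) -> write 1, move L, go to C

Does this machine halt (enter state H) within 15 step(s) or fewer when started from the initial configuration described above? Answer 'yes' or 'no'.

Step 1: in state A at pos -1, read 1 -> (A,1)->write 1,move R,goto A. Now: state=A, head=0, tape[-2..4]=0101010 (head:   ^)
Step 2: in state A at pos 0, read 0 -> (A,0)->write 1,move R,goto D. Now: state=D, head=1, tape[-2..4]=0111010 (head:    ^)
Step 3: in state D at pos 1, read 1 -> (D,1)->write 1,move L,goto C. Now: state=C, head=0, tape[-2..4]=0111010 (head:   ^)
Step 4: in state C at pos 0, read 1 -> (C,1)->write 1,move L,goto A. Now: state=A, head=-1, tape[-2..4]=0111010 (head:  ^)
Step 5: in state A at pos -1, read 1 -> (A,1)->write 1,move R,goto A. Now: state=A, head=0, tape[-2..4]=0111010 (head:   ^)
Step 6: in state A at pos 0, read 1 -> (A,1)->write 1,move R,goto A. Now: state=A, head=1, tape[-2..4]=0111010 (head:    ^)
Step 7: in state A at pos 1, read 1 -> (A,1)->write 1,move R,goto A. Now: state=A, head=2, tape[-2..4]=0111010 (head:     ^)
Step 8: in state A at pos 2, read 0 -> (A,0)->write 1,move R,goto D. Now: state=D, head=3, tape[-2..4]=0111110 (head:      ^)
Step 9: in state D at pos 3, read 1 -> (D,1)->write 1,move L,goto C. Now: state=C, head=2, tape[-2..4]=0111110 (head:     ^)
Step 10: in state C at pos 2, read 1 -> (C,1)->write 1,move L,goto A. Now: state=A, head=1, tape[-2..4]=0111110 (head:    ^)
Step 11: in state A at pos 1, read 1 -> (A,1)->write 1,move R,goto A. Now: state=A, head=2, tape[-2..4]=0111110 (head:     ^)
Step 12: in state A at pos 2, read 1 -> (A,1)->write 1,move R,goto A. Now: state=A, head=3, tape[-2..4]=0111110 (head:      ^)
Step 13: in state A at pos 3, read 1 -> (A,1)->write 1,move R,goto A. Now: state=A, head=4, tape[-2..5]=01111100 (head:       ^)
Step 14: in state A at pos 4, read 0 -> (A,0)->write 1,move R,goto D. Now: state=D, head=5, tape[-2..6]=011111100 (head:        ^)
Step 15: in state D at pos 5, read 0 -> (D,0)->write 0,move R,goto C. Now: state=C, head=6, tape[-2..7]=0111111000 (head:         ^)
After 15 step(s): state = C (not H) -> not halted within 15 -> no

Answer: no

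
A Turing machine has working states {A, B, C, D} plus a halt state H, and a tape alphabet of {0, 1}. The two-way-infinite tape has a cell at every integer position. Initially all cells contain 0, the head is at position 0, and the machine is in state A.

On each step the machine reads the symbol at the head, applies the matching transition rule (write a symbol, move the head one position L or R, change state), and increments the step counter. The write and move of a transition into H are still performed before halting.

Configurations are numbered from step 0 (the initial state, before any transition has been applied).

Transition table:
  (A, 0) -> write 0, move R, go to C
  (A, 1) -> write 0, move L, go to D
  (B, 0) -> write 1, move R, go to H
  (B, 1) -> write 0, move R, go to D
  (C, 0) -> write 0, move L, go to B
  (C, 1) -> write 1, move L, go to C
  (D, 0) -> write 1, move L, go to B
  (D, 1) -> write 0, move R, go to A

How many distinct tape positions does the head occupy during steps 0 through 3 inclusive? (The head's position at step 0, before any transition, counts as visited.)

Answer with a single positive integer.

Step 1: in state A at pos 0, read 0 -> (A,0)->write 0,move R,goto C. Now: state=C, head=1, tape[-1..2]=0000 (head:   ^)
Step 2: in state C at pos 1, read 0 -> (C,0)->write 0,move L,goto B. Now: state=B, head=0, tape[-1..2]=0000 (head:  ^)
Step 3: in state B at pos 0, read 0 -> (B,0)->write 1,move R,goto H. Now: state=H, head=1, tape[-1..2]=0100 (head:   ^)
Head positions at steps 0..3: starting at 0, distinct positions visited = {0, 1} -> 2 position(s)

Answer: 2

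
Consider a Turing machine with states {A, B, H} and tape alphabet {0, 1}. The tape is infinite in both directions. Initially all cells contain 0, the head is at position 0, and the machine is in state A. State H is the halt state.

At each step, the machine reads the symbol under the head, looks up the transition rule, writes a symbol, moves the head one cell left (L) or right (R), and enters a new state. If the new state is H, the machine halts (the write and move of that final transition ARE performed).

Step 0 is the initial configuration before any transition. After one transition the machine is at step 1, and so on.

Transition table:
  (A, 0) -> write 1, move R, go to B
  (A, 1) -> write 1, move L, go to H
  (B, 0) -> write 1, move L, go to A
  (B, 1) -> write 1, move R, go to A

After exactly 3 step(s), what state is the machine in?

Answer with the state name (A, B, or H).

Answer: H

Derivation:
Step 1: in state A at pos 0, read 0 -> (A,0)->write 1,move R,goto B. Now: state=B, head=1, tape[-1..2]=0100 (head:   ^)
Step 2: in state B at pos 1, read 0 -> (B,0)->write 1,move L,goto A. Now: state=A, head=0, tape[-1..2]=0110 (head:  ^)
Step 3: in state A at pos 0, read 1 -> (A,1)->write 1,move L,goto H. Now: state=H, head=-1, tape[-2..2]=00110 (head:  ^)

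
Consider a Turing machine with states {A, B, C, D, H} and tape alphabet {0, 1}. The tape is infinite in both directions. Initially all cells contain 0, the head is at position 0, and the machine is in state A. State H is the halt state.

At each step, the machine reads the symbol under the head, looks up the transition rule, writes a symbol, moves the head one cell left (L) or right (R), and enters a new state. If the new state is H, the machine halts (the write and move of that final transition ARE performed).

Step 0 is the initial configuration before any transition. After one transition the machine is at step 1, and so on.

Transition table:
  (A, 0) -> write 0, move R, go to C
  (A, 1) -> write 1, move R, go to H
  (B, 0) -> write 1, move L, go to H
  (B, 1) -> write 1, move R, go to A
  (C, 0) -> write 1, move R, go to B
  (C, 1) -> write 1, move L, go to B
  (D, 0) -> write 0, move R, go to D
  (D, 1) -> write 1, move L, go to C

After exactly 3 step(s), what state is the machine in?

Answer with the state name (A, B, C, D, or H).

Step 1: in state A at pos 0, read 0 -> (A,0)->write 0,move R,goto C. Now: state=C, head=1, tape[-1..2]=0000 (head:   ^)
Step 2: in state C at pos 1, read 0 -> (C,0)->write 1,move R,goto B. Now: state=B, head=2, tape[-1..3]=00100 (head:    ^)
Step 3: in state B at pos 2, read 0 -> (B,0)->write 1,move L,goto H. Now: state=H, head=1, tape[-1..3]=00110 (head:   ^)

Answer: H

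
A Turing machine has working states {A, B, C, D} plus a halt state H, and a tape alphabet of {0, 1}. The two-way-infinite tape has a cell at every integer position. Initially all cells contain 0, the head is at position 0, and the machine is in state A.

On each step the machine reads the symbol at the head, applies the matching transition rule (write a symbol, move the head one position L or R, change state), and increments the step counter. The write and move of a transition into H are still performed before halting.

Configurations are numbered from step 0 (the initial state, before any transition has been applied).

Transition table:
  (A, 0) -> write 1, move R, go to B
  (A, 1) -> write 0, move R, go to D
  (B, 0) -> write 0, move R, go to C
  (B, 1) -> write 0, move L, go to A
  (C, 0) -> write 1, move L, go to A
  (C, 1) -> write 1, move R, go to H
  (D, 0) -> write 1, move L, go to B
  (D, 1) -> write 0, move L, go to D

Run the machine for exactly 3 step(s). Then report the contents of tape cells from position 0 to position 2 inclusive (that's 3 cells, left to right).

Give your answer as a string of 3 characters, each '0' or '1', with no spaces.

Answer: 101

Derivation:
Step 1: in state A at pos 0, read 0 -> (A,0)->write 1,move R,goto B. Now: state=B, head=1, tape[-1..2]=0100 (head:   ^)
Step 2: in state B at pos 1, read 0 -> (B,0)->write 0,move R,goto C. Now: state=C, head=2, tape[-1..3]=01000 (head:    ^)
Step 3: in state C at pos 2, read 0 -> (C,0)->write 1,move L,goto A. Now: state=A, head=1, tape[-1..3]=01010 (head:   ^)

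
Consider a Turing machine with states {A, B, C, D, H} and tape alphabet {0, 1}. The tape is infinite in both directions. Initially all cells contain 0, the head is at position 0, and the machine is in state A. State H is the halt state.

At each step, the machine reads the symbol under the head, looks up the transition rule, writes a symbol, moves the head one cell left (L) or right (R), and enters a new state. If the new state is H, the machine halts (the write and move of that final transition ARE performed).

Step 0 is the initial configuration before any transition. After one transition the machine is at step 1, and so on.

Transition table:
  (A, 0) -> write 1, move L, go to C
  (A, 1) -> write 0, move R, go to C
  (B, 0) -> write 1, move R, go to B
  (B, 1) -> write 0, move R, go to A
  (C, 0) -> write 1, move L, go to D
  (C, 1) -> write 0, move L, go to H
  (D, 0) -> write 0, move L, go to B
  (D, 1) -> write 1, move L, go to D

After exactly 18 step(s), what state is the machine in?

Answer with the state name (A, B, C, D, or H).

Step 1: in state A at pos 0, read 0 -> (A,0)->write 1,move L,goto C. Now: state=C, head=-1, tape[-2..1]=0010 (head:  ^)
Step 2: in state C at pos -1, read 0 -> (C,0)->write 1,move L,goto D. Now: state=D, head=-2, tape[-3..1]=00110 (head:  ^)
Step 3: in state D at pos -2, read 0 -> (D,0)->write 0,move L,goto B. Now: state=B, head=-3, tape[-4..1]=000110 (head:  ^)
Step 4: in state B at pos -3, read 0 -> (B,0)->write 1,move R,goto B. Now: state=B, head=-2, tape[-4..1]=010110 (head:   ^)
Step 5: in state B at pos -2, read 0 -> (B,0)->write 1,move R,goto B. Now: state=B, head=-1, tape[-4..1]=011110 (head:    ^)
Step 6: in state B at pos -1, read 1 -> (B,1)->write 0,move R,goto A. Now: state=A, head=0, tape[-4..1]=011010 (head:     ^)
Step 7: in state A at pos 0, read 1 -> (A,1)->write 0,move R,goto C. Now: state=C, head=1, tape[-4..2]=0110000 (head:      ^)
Step 8: in state C at pos 1, read 0 -> (C,0)->write 1,move L,goto D. Now: state=D, head=0, tape[-4..2]=0110010 (head:     ^)
Step 9: in state D at pos 0, read 0 -> (D,0)->write 0,move L,goto B. Now: state=B, head=-1, tape[-4..2]=0110010 (head:    ^)
Step 10: in state B at pos -1, read 0 -> (B,0)->write 1,move R,goto B. Now: state=B, head=0, tape[-4..2]=0111010 (head:     ^)
Step 11: in state B at pos 0, read 0 -> (B,0)->write 1,move R,goto B. Now: state=B, head=1, tape[-4..2]=0111110 (head:      ^)
Step 12: in state B at pos 1, read 1 -> (B,1)->write 0,move R,goto A. Now: state=A, head=2, tape[-4..3]=01111000 (head:       ^)
Step 13: in state A at pos 2, read 0 -> (A,0)->write 1,move L,goto C. Now: state=C, head=1, tape[-4..3]=01111010 (head:      ^)
Step 14: in state C at pos 1, read 0 -> (C,0)->write 1,move L,goto D. Now: state=D, head=0, tape[-4..3]=01111110 (head:     ^)
Step 15: in state D at pos 0, read 1 -> (D,1)->write 1,move L,goto D. Now: state=D, head=-1, tape[-4..3]=01111110 (head:    ^)
Step 16: in state D at pos -1, read 1 -> (D,1)->write 1,move L,goto D. Now: state=D, head=-2, tape[-4..3]=01111110 (head:   ^)
Step 17: in state D at pos -2, read 1 -> (D,1)->write 1,move L,goto D. Now: state=D, head=-3, tape[-4..3]=01111110 (head:  ^)
Step 18: in state D at pos -3, read 1 -> (D,1)->write 1,move L,goto D. Now: state=D, head=-4, tape[-5..3]=001111110 (head:  ^)

Answer: D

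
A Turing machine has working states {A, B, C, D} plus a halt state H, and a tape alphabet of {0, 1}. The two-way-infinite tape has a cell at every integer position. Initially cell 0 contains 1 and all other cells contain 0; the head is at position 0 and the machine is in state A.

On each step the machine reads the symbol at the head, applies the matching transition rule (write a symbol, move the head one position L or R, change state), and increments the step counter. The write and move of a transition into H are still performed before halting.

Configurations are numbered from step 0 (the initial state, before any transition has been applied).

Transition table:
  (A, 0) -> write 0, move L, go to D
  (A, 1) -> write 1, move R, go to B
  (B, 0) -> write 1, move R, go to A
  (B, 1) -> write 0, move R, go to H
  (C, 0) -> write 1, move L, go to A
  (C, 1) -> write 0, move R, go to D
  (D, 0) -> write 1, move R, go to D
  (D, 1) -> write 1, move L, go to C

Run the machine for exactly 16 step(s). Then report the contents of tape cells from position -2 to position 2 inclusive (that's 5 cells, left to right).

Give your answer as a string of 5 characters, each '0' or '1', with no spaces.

Answer: 10110

Derivation:
Step 1: in state A at pos 0, read 1 -> (A,1)->write 1,move R,goto B. Now: state=B, head=1, tape[-1..2]=0100 (head:   ^)
Step 2: in state B at pos 1, read 0 -> (B,0)->write 1,move R,goto A. Now: state=A, head=2, tape[-1..3]=01100 (head:    ^)
Step 3: in state A at pos 2, read 0 -> (A,0)->write 0,move L,goto D. Now: state=D, head=1, tape[-1..3]=01100 (head:   ^)
Step 4: in state D at pos 1, read 1 -> (D,1)->write 1,move L,goto C. Now: state=C, head=0, tape[-1..3]=01100 (head:  ^)
Step 5: in state C at pos 0, read 1 -> (C,1)->write 0,move R,goto D. Now: state=D, head=1, tape[-1..3]=00100 (head:   ^)
Step 6: in state D at pos 1, read 1 -> (D,1)->write 1,move L,goto C. Now: state=C, head=0, tape[-1..3]=00100 (head:  ^)
Step 7: in state C at pos 0, read 0 -> (C,0)->write 1,move L,goto A. Now: state=A, head=-1, tape[-2..3]=001100 (head:  ^)
Step 8: in state A at pos -1, read 0 -> (A,0)->write 0,move L,goto D. Now: state=D, head=-2, tape[-3..3]=0001100 (head:  ^)
Step 9: in state D at pos -2, read 0 -> (D,0)->write 1,move R,goto D. Now: state=D, head=-1, tape[-3..3]=0101100 (head:   ^)
Step 10: in state D at pos -1, read 0 -> (D,0)->write 1,move R,goto D. Now: state=D, head=0, tape[-3..3]=0111100 (head:    ^)
Step 11: in state D at pos 0, read 1 -> (D,1)->write 1,move L,goto C. Now: state=C, head=-1, tape[-3..3]=0111100 (head:   ^)
Step 12: in state C at pos -1, read 1 -> (C,1)->write 0,move R,goto D. Now: state=D, head=0, tape[-3..3]=0101100 (head:    ^)
Step 13: in state D at pos 0, read 1 -> (D,1)->write 1,move L,goto C. Now: state=C, head=-1, tape[-3..3]=0101100 (head:   ^)
Step 14: in state C at pos -1, read 0 -> (C,0)->write 1,move L,goto A. Now: state=A, head=-2, tape[-3..3]=0111100 (head:  ^)
Step 15: in state A at pos -2, read 1 -> (A,1)->write 1,move R,goto B. Now: state=B, head=-1, tape[-3..3]=0111100 (head:   ^)
Step 16: in state B at pos -1, read 1 -> (B,1)->write 0,move R,goto H. Now: state=H, head=0, tape[-3..3]=0101100 (head:    ^)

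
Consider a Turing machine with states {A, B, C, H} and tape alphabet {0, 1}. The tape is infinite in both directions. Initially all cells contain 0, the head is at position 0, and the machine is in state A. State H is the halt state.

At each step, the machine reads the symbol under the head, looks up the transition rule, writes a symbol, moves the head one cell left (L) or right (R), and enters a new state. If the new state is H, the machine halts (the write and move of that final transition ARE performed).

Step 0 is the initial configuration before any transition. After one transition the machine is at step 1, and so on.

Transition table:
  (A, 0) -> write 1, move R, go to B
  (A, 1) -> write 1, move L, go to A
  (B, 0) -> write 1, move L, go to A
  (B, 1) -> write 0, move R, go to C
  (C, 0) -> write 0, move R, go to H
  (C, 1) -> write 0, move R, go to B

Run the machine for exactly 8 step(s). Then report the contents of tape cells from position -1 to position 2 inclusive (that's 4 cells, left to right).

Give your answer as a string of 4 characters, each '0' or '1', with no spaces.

Step 1: in state A at pos 0, read 0 -> (A,0)->write 1,move R,goto B. Now: state=B, head=1, tape[-1..2]=0100 (head:   ^)
Step 2: in state B at pos 1, read 0 -> (B,0)->write 1,move L,goto A. Now: state=A, head=0, tape[-1..2]=0110 (head:  ^)
Step 3: in state A at pos 0, read 1 -> (A,1)->write 1,move L,goto A. Now: state=A, head=-1, tape[-2..2]=00110 (head:  ^)
Step 4: in state A at pos -1, read 0 -> (A,0)->write 1,move R,goto B. Now: state=B, head=0, tape[-2..2]=01110 (head:   ^)
Step 5: in state B at pos 0, read 1 -> (B,1)->write 0,move R,goto C. Now: state=C, head=1, tape[-2..2]=01010 (head:    ^)
Step 6: in state C at pos 1, read 1 -> (C,1)->write 0,move R,goto B. Now: state=B, head=2, tape[-2..3]=010000 (head:     ^)
Step 7: in state B at pos 2, read 0 -> (B,0)->write 1,move L,goto A. Now: state=A, head=1, tape[-2..3]=010010 (head:    ^)
Step 8: in state A at pos 1, read 0 -> (A,0)->write 1,move R,goto B. Now: state=B, head=2, tape[-2..3]=010110 (head:     ^)

Answer: 1011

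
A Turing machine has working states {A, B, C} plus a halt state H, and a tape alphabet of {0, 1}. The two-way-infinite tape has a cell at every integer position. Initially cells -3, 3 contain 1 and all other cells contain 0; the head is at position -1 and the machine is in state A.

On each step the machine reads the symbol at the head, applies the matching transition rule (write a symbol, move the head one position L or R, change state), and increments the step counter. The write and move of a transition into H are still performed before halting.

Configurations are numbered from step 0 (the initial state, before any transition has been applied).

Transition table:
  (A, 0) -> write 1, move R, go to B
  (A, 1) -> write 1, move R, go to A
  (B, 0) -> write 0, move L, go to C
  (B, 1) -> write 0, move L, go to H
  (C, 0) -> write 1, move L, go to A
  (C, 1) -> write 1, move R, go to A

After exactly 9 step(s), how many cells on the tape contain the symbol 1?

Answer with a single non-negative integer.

Step 1: in state A at pos -1, read 0 -> (A,0)->write 1,move R,goto B. Now: state=B, head=0, tape[-4..4]=010100010 (head:     ^)
Step 2: in state B at pos 0, read 0 -> (B,0)->write 0,move L,goto C. Now: state=C, head=-1, tape[-4..4]=010100010 (head:    ^)
Step 3: in state C at pos -1, read 1 -> (C,1)->write 1,move R,goto A. Now: state=A, head=0, tape[-4..4]=010100010 (head:     ^)
Step 4: in state A at pos 0, read 0 -> (A,0)->write 1,move R,goto B. Now: state=B, head=1, tape[-4..4]=010110010 (head:      ^)
Step 5: in state B at pos 1, read 0 -> (B,0)->write 0,move L,goto C. Now: state=C, head=0, tape[-4..4]=010110010 (head:     ^)
Step 6: in state C at pos 0, read 1 -> (C,1)->write 1,move R,goto A. Now: state=A, head=1, tape[-4..4]=010110010 (head:      ^)
Step 7: in state A at pos 1, read 0 -> (A,0)->write 1,move R,goto B. Now: state=B, head=2, tape[-4..4]=010111010 (head:       ^)
Step 8: in state B at pos 2, read 0 -> (B,0)->write 0,move L,goto C. Now: state=C, head=1, tape[-4..4]=010111010 (head:      ^)
Step 9: in state C at pos 1, read 1 -> (C,1)->write 1,move R,goto A. Now: state=A, head=2, tape[-4..4]=010111010 (head:       ^)
Cells containing 1 after step 9: {-3, -1, 0, 1, 3} -> 5 cell(s)

Answer: 5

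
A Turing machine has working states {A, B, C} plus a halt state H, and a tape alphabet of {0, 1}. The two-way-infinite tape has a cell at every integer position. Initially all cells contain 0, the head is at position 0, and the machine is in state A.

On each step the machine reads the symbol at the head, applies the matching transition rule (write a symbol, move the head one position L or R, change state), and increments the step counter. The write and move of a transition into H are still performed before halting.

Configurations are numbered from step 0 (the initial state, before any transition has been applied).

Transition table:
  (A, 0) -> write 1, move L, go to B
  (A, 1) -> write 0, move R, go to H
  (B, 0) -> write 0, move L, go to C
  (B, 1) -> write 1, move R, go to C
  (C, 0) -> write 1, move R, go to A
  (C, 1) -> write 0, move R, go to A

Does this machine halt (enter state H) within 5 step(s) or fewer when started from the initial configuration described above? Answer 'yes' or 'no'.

Step 1: in state A at pos 0, read 0 -> (A,0)->write 1,move L,goto B. Now: state=B, head=-1, tape[-2..1]=0010 (head:  ^)
Step 2: in state B at pos -1, read 0 -> (B,0)->write 0,move L,goto C. Now: state=C, head=-2, tape[-3..1]=00010 (head:  ^)
Step 3: in state C at pos -2, read 0 -> (C,0)->write 1,move R,goto A. Now: state=A, head=-1, tape[-3..1]=01010 (head:   ^)
Step 4: in state A at pos -1, read 0 -> (A,0)->write 1,move L,goto B. Now: state=B, head=-2, tape[-3..1]=01110 (head:  ^)
Step 5: in state B at pos -2, read 1 -> (B,1)->write 1,move R,goto C. Now: state=C, head=-1, tape[-3..1]=01110 (head:   ^)
After 5 step(s): state = C (not H) -> not halted within 5 -> no

Answer: no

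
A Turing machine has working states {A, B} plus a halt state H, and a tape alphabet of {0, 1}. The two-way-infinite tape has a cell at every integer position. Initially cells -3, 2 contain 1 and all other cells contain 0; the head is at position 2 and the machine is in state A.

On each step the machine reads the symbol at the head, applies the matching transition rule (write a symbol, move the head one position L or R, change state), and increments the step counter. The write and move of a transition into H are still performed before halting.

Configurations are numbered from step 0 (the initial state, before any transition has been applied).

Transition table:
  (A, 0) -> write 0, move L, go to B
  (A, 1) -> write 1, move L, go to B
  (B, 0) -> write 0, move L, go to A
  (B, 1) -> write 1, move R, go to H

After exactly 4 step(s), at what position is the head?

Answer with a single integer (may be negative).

Answer: -2

Derivation:
Step 1: in state A at pos 2, read 1 -> (A,1)->write 1,move L,goto B. Now: state=B, head=1, tape[-4..3]=01000010 (head:      ^)
Step 2: in state B at pos 1, read 0 -> (B,0)->write 0,move L,goto A. Now: state=A, head=0, tape[-4..3]=01000010 (head:     ^)
Step 3: in state A at pos 0, read 0 -> (A,0)->write 0,move L,goto B. Now: state=B, head=-1, tape[-4..3]=01000010 (head:    ^)
Step 4: in state B at pos -1, read 0 -> (B,0)->write 0,move L,goto A. Now: state=A, head=-2, tape[-4..3]=01000010 (head:   ^)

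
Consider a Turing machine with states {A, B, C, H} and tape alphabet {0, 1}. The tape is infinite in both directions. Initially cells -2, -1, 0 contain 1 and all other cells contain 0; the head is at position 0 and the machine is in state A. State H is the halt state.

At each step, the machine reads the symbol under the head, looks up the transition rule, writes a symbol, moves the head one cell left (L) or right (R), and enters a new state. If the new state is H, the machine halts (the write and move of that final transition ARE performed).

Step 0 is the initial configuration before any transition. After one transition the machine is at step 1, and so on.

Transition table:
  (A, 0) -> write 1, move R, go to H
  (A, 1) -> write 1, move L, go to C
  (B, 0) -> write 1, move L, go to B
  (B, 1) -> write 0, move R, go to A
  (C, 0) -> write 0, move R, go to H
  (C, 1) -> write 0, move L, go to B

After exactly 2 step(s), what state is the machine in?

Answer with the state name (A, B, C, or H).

Step 1: in state A at pos 0, read 1 -> (A,1)->write 1,move L,goto C. Now: state=C, head=-1, tape[-3..1]=01110 (head:   ^)
Step 2: in state C at pos -1, read 1 -> (C,1)->write 0,move L,goto B. Now: state=B, head=-2, tape[-3..1]=01010 (head:  ^)

Answer: B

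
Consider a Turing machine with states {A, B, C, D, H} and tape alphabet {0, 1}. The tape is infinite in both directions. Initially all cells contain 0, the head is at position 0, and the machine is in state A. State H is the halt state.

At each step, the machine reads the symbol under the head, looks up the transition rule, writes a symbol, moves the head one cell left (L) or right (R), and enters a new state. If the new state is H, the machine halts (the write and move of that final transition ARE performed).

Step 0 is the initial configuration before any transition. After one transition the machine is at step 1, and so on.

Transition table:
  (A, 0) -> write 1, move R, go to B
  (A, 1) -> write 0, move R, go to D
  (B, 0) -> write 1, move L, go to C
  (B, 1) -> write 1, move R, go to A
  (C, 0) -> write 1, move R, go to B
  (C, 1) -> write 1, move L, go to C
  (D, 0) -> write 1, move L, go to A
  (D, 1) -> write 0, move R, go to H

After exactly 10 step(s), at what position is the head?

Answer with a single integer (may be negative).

Answer: 4

Derivation:
Step 1: in state A at pos 0, read 0 -> (A,0)->write 1,move R,goto B. Now: state=B, head=1, tape[-1..2]=0100 (head:   ^)
Step 2: in state B at pos 1, read 0 -> (B,0)->write 1,move L,goto C. Now: state=C, head=0, tape[-1..2]=0110 (head:  ^)
Step 3: in state C at pos 0, read 1 -> (C,1)->write 1,move L,goto C. Now: state=C, head=-1, tape[-2..2]=00110 (head:  ^)
Step 4: in state C at pos -1, read 0 -> (C,0)->write 1,move R,goto B. Now: state=B, head=0, tape[-2..2]=01110 (head:   ^)
Step 5: in state B at pos 0, read 1 -> (B,1)->write 1,move R,goto A. Now: state=A, head=1, tape[-2..2]=01110 (head:    ^)
Step 6: in state A at pos 1, read 1 -> (A,1)->write 0,move R,goto D. Now: state=D, head=2, tape[-2..3]=011000 (head:     ^)
Step 7: in state D at pos 2, read 0 -> (D,0)->write 1,move L,goto A. Now: state=A, head=1, tape[-2..3]=011010 (head:    ^)
Step 8: in state A at pos 1, read 0 -> (A,0)->write 1,move R,goto B. Now: state=B, head=2, tape[-2..3]=011110 (head:     ^)
Step 9: in state B at pos 2, read 1 -> (B,1)->write 1,move R,goto A. Now: state=A, head=3, tape[-2..4]=0111100 (head:      ^)
Step 10: in state A at pos 3, read 0 -> (A,0)->write 1,move R,goto B. Now: state=B, head=4, tape[-2..5]=01111100 (head:       ^)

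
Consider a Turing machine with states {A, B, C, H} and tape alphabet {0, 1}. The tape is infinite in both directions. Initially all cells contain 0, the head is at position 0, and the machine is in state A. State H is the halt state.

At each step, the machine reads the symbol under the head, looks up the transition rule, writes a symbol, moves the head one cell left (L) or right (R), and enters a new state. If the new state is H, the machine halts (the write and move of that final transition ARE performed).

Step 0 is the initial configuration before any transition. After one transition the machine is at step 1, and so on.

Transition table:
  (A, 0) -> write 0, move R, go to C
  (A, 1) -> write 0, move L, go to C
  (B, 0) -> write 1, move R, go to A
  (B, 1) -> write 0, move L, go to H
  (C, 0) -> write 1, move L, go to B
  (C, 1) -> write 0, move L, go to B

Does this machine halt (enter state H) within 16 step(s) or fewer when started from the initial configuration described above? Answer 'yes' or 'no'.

Answer: yes

Derivation:
Step 1: in state A at pos 0, read 0 -> (A,0)->write 0,move R,goto C. Now: state=C, head=1, tape[-1..2]=0000 (head:   ^)
Step 2: in state C at pos 1, read 0 -> (C,0)->write 1,move L,goto B. Now: state=B, head=0, tape[-1..2]=0010 (head:  ^)
Step 3: in state B at pos 0, read 0 -> (B,0)->write 1,move R,goto A. Now: state=A, head=1, tape[-1..2]=0110 (head:   ^)
Step 4: in state A at pos 1, read 1 -> (A,1)->write 0,move L,goto C. Now: state=C, head=0, tape[-1..2]=0100 (head:  ^)
Step 5: in state C at pos 0, read 1 -> (C,1)->write 0,move L,goto B. Now: state=B, head=-1, tape[-2..2]=00000 (head:  ^)
Step 6: in state B at pos -1, read 0 -> (B,0)->write 1,move R,goto A. Now: state=A, head=0, tape[-2..2]=01000 (head:   ^)
Step 7: in state A at pos 0, read 0 -> (A,0)->write 0,move R,goto C. Now: state=C, head=1, tape[-2..2]=01000 (head:    ^)
Step 8: in state C at pos 1, read 0 -> (C,0)->write 1,move L,goto B. Now: state=B, head=0, tape[-2..2]=01010 (head:   ^)
Step 9: in state B at pos 0, read 0 -> (B,0)->write 1,move R,goto A. Now: state=A, head=1, tape[-2..2]=01110 (head:    ^)
Step 10: in state A at pos 1, read 1 -> (A,1)->write 0,move L,goto C. Now: state=C, head=0, tape[-2..2]=01100 (head:   ^)
Step 11: in state C at pos 0, read 1 -> (C,1)->write 0,move L,goto B. Now: state=B, head=-1, tape[-2..2]=01000 (head:  ^)
Step 12: in state B at pos -1, read 1 -> (B,1)->write 0,move L,goto H. Now: state=H, head=-2, tape[-3..2]=000000 (head:  ^)
State H reached at step 12; 12 <= 16 -> yes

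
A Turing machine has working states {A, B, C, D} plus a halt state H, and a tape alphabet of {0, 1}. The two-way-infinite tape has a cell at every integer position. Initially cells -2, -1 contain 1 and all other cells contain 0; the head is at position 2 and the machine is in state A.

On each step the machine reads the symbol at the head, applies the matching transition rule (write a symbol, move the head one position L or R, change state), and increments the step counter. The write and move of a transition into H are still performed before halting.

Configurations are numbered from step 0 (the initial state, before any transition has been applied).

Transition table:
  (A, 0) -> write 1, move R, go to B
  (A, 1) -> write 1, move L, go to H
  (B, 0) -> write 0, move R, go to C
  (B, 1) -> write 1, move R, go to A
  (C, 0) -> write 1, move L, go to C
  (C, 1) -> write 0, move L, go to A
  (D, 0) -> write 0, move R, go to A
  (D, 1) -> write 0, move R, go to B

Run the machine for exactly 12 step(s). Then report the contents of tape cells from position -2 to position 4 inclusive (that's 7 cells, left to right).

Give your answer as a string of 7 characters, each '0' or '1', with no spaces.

Step 1: in state A at pos 2, read 0 -> (A,0)->write 1,move R,goto B. Now: state=B, head=3, tape[-3..4]=01100100 (head:       ^)
Step 2: in state B at pos 3, read 0 -> (B,0)->write 0,move R,goto C. Now: state=C, head=4, tape[-3..5]=011001000 (head:        ^)
Step 3: in state C at pos 4, read 0 -> (C,0)->write 1,move L,goto C. Now: state=C, head=3, tape[-3..5]=011001010 (head:       ^)
Step 4: in state C at pos 3, read 0 -> (C,0)->write 1,move L,goto C. Now: state=C, head=2, tape[-3..5]=011001110 (head:      ^)
Step 5: in state C at pos 2, read 1 -> (C,1)->write 0,move L,goto A. Now: state=A, head=1, tape[-3..5]=011000110 (head:     ^)
Step 6: in state A at pos 1, read 0 -> (A,0)->write 1,move R,goto B. Now: state=B, head=2, tape[-3..5]=011010110 (head:      ^)
Step 7: in state B at pos 2, read 0 -> (B,0)->write 0,move R,goto C. Now: state=C, head=3, tape[-3..5]=011010110 (head:       ^)
Step 8: in state C at pos 3, read 1 -> (C,1)->write 0,move L,goto A. Now: state=A, head=2, tape[-3..5]=011010010 (head:      ^)
Step 9: in state A at pos 2, read 0 -> (A,0)->write 1,move R,goto B. Now: state=B, head=3, tape[-3..5]=011011010 (head:       ^)
Step 10: in state B at pos 3, read 0 -> (B,0)->write 0,move R,goto C. Now: state=C, head=4, tape[-3..5]=011011010 (head:        ^)
Step 11: in state C at pos 4, read 1 -> (C,1)->write 0,move L,goto A. Now: state=A, head=3, tape[-3..5]=011011000 (head:       ^)
Step 12: in state A at pos 3, read 0 -> (A,0)->write 1,move R,goto B. Now: state=B, head=4, tape[-3..5]=011011100 (head:        ^)

Answer: 1101110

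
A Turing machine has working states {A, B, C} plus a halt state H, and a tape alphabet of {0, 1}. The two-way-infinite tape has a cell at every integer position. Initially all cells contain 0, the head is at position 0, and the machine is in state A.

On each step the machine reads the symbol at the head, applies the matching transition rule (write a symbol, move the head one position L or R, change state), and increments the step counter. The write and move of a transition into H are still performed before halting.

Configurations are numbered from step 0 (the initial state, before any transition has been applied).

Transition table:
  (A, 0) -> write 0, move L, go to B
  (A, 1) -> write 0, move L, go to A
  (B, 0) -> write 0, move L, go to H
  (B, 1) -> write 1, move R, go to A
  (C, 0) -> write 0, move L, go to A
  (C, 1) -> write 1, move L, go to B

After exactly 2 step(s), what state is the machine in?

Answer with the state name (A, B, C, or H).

Answer: H

Derivation:
Step 1: in state A at pos 0, read 0 -> (A,0)->write 0,move L,goto B. Now: state=B, head=-1, tape[-2..1]=0000 (head:  ^)
Step 2: in state B at pos -1, read 0 -> (B,0)->write 0,move L,goto H. Now: state=H, head=-2, tape[-3..1]=00000 (head:  ^)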